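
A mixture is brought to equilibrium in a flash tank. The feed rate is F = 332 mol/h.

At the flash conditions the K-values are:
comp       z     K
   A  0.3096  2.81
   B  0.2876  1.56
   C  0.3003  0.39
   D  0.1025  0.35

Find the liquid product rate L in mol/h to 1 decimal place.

Let ψ = V/F and solve Σ zᵢ(Kᵢ−1)/(1+ψ(Kᵢ−1)) = 0.
Check two-phase: ΣzᵢKᵢ = 1.4716 > 1 and Σzᵢ/Kᵢ = 1.3574 > 1, so g(0) = 0.4716 > 0 and g(1) = -0.3574 < 0.
Newton–Raphson from ψ = 0.37:
  ψ = 0.3700: g = 0.14473, g' = -0.6872 → ψ = 0.5806
  ψ = 0.5806: g = 0.00412, g' = -0.6721 → ψ = 0.5867
Converged at ψ = 0.5867.
Then V = ψ·F = 0.5867·332 = 194.8 mol/h and L = F − V = 137.2 mol/h.

L = 137.2 mol/h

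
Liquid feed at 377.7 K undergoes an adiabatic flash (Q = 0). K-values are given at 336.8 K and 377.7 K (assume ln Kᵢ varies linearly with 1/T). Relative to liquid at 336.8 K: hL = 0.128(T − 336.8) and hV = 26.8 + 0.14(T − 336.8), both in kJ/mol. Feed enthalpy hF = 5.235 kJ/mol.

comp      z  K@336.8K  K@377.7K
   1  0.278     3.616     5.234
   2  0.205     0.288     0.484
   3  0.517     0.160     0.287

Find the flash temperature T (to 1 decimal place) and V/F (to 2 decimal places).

Adiabatic flash: solve Rachford–Rice at each trial T, then check hF = ψ·hV(T) + (1−ψ)·hL(T).
  T = 336.8 K: K = (3.616, 0.288, 0.160), RR gives ψ = 0.070, H_out = 1.871 kJ/mol
  T = 377.7 K: K = (5.234, 0.484, 0.287), RR gives ψ = 0.251, H_out = 12.088 kJ/mol
  T = 357.2 K: K = (4.395, 0.379, 0.218), RR gives ψ = 0.164, H_out = 7.053 kJ/mol
  T = 347.0 K: K = (3.998, 0.332, 0.188), RR gives ψ = 0.119, H_out = 4.515 kJ/mol
  T = 352.1 K: K = (4.194, 0.355, 0.202), RR gives ψ = 0.142, H_out = 5.793 kJ/mol
  T = 349.6 K: K = (4.098, 0.343, 0.195), RR gives ψ = 0.131, H_out = 5.169 kJ/mol
  T = 350.9 K: K = (4.148, 0.349, 0.199), RR gives ψ = 0.137, H_out = 5.494 kJ/mol
Linear interpolation between T = 349.6 (H_out = 5.169) and T = 350.9 (H_out = 5.494) on hF = 5.235 gives T ≈ 349.9 K, at which ψ = 0.13.

T = 349.9 K, V/F = 0.13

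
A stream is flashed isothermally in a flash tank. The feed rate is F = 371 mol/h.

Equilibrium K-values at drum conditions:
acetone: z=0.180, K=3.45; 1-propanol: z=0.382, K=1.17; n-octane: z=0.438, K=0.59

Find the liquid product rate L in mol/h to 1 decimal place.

Material balance + equilibrium reduce to Σ zᵢ(Kᵢ−1)/(1+ψ(Kᵢ−1)) = 0.
Feasibility: ΣzᵢKᵢ = 1.326, Σzᵢ/Kᵢ = 1.121 — both > 1, two phases present.
Newton iteration, ψ⁰ = 0.5:
  ψ = 0.500: g = 0.0322, g' = -0.344 → ψ = 0.593
  ψ = 0.593: g = 0.0014, g' = -0.317 → ψ = 0.598
Converged at ψ = 0.598.
Then V = ψ·F = 0.5978·371 = 221.8 mol/h and L = F − V = 149.2 mol/h.

L = 149.2 mol/h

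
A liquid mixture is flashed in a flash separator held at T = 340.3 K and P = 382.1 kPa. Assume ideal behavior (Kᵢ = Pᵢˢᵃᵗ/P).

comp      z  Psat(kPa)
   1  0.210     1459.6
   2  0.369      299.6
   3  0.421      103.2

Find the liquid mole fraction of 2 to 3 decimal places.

x_2 = 0.381

Raoult's law: Kᵢ = Pᵢˢᵃᵗ/P = Pᵢˢᵃᵗ/382.1.
  K_1 = 1459.6/382.1 = 3.81994, K_2 = 299.6/382.1 = 0.78409, K_3 = 103.2/382.1 = 0.27009
Material balance + equilibrium reduce to Σ zᵢ(Kᵢ−1)/(1+V/F(Kᵢ−1)) = 0.
g(0) = ΣzᵢKᵢ − 1 = 0.205 and g(1) = 1 − Σzᵢ/Kᵢ = -1.084, so a root lies in (0, 1).
Newton–Raphson from V/F = 0.69:
  V/F = 0.690: g = -0.5117, g' = -1.127 → V/F = 0.236
  V/F = 0.236: g = -0.0995, g' = -0.949 → V/F = 0.131
  V/F = 0.131: g = 0.0107, g' = -1.183 → V/F = 0.140
Converged at V/F = 0.140.
Compositions from xᵢ = zᵢ/(1+V/F(Kᵢ−1)), yᵢ = Kᵢxᵢ:
  1: x = 0.151, y = 0.575
  2: x = 0.381, y = 0.298
  3: x = 0.469, y = 0.127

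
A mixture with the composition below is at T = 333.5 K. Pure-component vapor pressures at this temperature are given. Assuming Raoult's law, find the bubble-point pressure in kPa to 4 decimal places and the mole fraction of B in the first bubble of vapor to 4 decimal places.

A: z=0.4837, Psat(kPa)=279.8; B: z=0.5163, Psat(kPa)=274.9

Pbub = 277.2701 kPa, y_B = 0.5119

At the bubble point ψ → 0, so ΣzᵢKᵢ = 1 with Kᵢ = Pᵢˢᵃᵗ/P ⇒ P = ΣzᵢPᵢˢᵃᵗ.
P = 0.4837·279.8 + 0.5163·274.9 = 277.2701 kPa
yᵢ = zᵢPᵢˢᵃᵗ/P ⇒ y_B = 0.5163·274.9/277.2701 = 0.5119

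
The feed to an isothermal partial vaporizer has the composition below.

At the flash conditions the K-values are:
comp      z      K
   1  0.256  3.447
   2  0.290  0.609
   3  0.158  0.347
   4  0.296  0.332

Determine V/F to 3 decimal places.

V/F = 0.153

Newton–Raphson from V/F = 0.5:
  V/F = 0.500: g = -0.3093, g' = -0.825 → V/F = 0.125
  V/F = 0.125: g = 0.0324, g' = -1.185 → V/F = 0.152
  V/F = 0.152: g = 0.0010, g' = -1.110 → V/F = 0.153
Converged at V/F = 0.153.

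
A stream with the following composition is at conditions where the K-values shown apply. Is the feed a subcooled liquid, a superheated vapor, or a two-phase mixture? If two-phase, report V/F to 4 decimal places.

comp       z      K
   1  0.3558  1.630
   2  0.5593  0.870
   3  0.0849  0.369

two-phase, V/F = 0.5860

ΣzᵢKᵢ = 1.0979; Σzᵢ/Kᵢ = 1.0912.
Both exceed 1, so a two-phase solution exists.
Rachford–Rice: g(ψ) = Σ zᵢ(Kᵢ−1)/(1+ψ(Kᵢ−1)) = 0.
Iterate (Newton) starting at ψ = 0.5:
  ψ = 0.5000: g = 0.01443, g' = -0.1646 → ψ = 0.5877
  ψ = 0.5877: g = -0.00028, g' = -0.1717 → ψ = 0.5860
Converged at ψ = 0.5860.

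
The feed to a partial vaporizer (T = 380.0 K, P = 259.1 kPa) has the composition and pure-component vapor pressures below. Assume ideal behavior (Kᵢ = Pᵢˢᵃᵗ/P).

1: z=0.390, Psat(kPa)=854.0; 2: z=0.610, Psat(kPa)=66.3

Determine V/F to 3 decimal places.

Raoult's law: Kᵢ = Pᵢˢᵃᵗ/P = Pᵢˢᵃᵗ/259.1.
  K_1 = 854.0/259.1 = 3.29602, K_2 = 66.3/259.1 = 0.25589
Rachford–Rice: g(V/F) = Σ zᵢ(Kᵢ−1)/(1+V/F(Kᵢ−1)) = 0.
Feasibility: ΣzᵢKᵢ = 1.442, Σzᵢ/Kᵢ = 2.502 — both > 1, two phases present.
Binary case is linear: z₁(K₁−1)(1+V/F(K₂−1)) + z₂(K₂−1)(1+V/F(K₁−1)) = 0
⇒ V/F = [z₁(K₁−1)+z₂(K₂−1)] / [−(K₁−1)(K₂−1)] = 0.4415/1.7085 = 0.258

V/F = 0.258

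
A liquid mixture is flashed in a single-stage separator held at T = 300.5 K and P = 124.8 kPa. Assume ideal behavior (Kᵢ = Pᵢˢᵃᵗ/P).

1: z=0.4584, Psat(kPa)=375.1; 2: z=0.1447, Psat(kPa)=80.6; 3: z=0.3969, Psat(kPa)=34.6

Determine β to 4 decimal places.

Raoult's law: Kᵢ = Pᵢˢᵃᵗ/P = Pᵢˢᵃᵗ/124.8.
  K_1 = 375.1/124.8 = 3.005609, K_2 = 80.6/124.8 = 0.645833, K_3 = 34.6/124.8 = 0.277244
Rachford–Rice: g(β) = Σ zᵢ(Kᵢ−1)/(1+β(Kᵢ−1)) = 0.
Feasibility: ΣzᵢKᵢ = 1.5813, Σzᵢ/Kᵢ = 1.8082 — both > 1, two phases present.
Newton iteration, β⁰ = 0.32:
  β = 0.3200: g = 0.12901, g' = -1.0580 → β = 0.4419
  β = 0.4419: g = 0.00513, g' = -0.9913 → β = 0.4471
Converged at β = 0.4471.

β = 0.4471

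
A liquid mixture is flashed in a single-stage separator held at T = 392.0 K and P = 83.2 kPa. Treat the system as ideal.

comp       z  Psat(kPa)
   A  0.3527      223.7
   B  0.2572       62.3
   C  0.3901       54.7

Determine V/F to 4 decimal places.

V/F = 0.7611

Raoult's law: Kᵢ = Pᵢˢᵃᵗ/P = Pᵢˢᵃᵗ/83.2.
  K_A = 223.7/83.2 = 2.688702, K_B = 62.3/83.2 = 0.748798, K_C = 54.7/83.2 = 0.657452
Material balance + equilibrium reduce to Σ zᵢ(Kᵢ−1)/(1+V/F(Kᵢ−1)) = 0.
g(0) = ΣzᵢKᵢ − 1 = 0.3974 and g(1) = 1 − Σzᵢ/Kᵢ = -0.0680, so a root lies in (0, 1).
Iterate (Newton) starting at V/F = 0.5:
  V/F = 0.5000: g = 0.08780, g' = -0.3836 → V/F = 0.7289
  V/F = 0.7289: g = 0.00979, g' = -0.3077 → V/F = 0.7607
  V/F = 0.7607: g = 0.00011, g' = -0.3012 → V/F = 0.7611
Converged at V/F = 0.7611.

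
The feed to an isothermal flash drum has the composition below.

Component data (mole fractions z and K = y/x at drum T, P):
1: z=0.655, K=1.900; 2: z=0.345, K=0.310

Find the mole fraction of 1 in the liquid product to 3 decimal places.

x_1 = 0.434

Iterate (Newton) starting at V/F = 0.3:
  V/F = 0.300: g = 0.1640, g' = -0.590 → V/F = 0.578
  V/F = 0.578: g = -0.0081, g' = -0.684 → V/F = 0.566
Converged at V/F = 0.566.
Compositions from xᵢ = zᵢ/(1+V/F(Kᵢ−1)), yᵢ = Kᵢxᵢ:
  1: x = 0.434, y = 0.825
  2: x = 0.566, y = 0.175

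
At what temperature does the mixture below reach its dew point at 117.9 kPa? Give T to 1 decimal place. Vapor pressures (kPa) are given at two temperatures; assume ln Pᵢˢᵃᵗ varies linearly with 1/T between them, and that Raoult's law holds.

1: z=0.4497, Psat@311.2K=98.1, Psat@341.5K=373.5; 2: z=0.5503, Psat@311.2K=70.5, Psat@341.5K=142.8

T = 323.0 K

Dew-point temperature: Σzᵢ·P/Pᵢˢᵃᵗ(T) = 1. Interpolate ln Pᵢˢᵃᵗ = aᵢ + bᵢ/T.
  T = 311.2 K: ΣzᵢP/Pᵢˢᵃᵗ = 1.4608
  T = 341.5 K: ΣzᵢP/Pᵢˢᵃᵗ = 0.5963
  T = 326.4 K: ΣzᵢP/Pᵢˢᵃᵗ = 0.9033
  T = 318.8 K: ΣzᵢP/Pᵢˢᵃᵗ = 1.1387
  T = 322.6 K: ΣzᵢP/Pᵢˢᵃᵗ = 1.0121
  T = 324.5 K: ΣzᵢP/Pᵢˢᵃᵗ = 0.9557
Interpolating between 322.6 K and 324.5 K gives T ≈ 323.0 K.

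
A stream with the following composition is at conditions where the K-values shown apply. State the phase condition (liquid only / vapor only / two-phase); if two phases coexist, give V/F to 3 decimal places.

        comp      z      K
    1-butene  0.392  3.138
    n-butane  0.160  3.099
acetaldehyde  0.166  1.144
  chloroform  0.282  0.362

two-phase, V/F = 0.902

ΣzᵢKᵢ = 2.018; Σzᵢ/Kᵢ = 1.101.
Both exceed 1, so a two-phase solution exists.
Iterate (Newton) starting at ψ = 0.51:
  ψ = 0.510: g = 0.3187, g' = -0.830 → ψ = 0.894
  ψ = 0.894: g = 0.0069, g' = -0.921 → ψ = 0.902
Converged at ψ = 0.902.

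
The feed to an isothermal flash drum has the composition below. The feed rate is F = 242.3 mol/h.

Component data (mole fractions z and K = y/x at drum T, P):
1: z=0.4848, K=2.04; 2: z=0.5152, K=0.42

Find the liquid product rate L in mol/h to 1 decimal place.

Material balance + equilibrium reduce to Σ zᵢ(Kᵢ−1)/(1+ψ(Kᵢ−1)) = 0.
Feasibility: ΣzᵢKᵢ = 1.2054, Σzᵢ/Kᵢ = 1.4643 — both > 1, two phases present.
Newton–Raphson from ψ = 0.5:
  ψ = 0.5000: g = -0.08916, g' = -0.5708 → ψ = 0.3438
  ψ = 0.3438: g = -0.00184, g' = -0.5549 → ψ = 0.3405
Converged at ψ = 0.3405.
Then V = ψ·F = 0.3405·242.3 = 82.5 mol/h and L = F − V = 159.8 mol/h.

L = 159.8 mol/h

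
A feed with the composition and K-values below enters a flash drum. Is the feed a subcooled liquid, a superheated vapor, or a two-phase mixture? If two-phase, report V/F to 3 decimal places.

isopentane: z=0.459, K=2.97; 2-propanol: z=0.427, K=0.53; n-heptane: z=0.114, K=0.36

two-phase, V/F = 0.624

ΣzᵢKᵢ = 1.631; Σzᵢ/Kᵢ = 1.277.
Both exceed 1, so a two-phase solution exists.
Iterate (Newton) starting at ψ = 0.48:
  ψ = 0.480: g = 0.1003, g' = -0.725 → ψ = 0.618
  ψ = 0.618: g = 0.0040, g' = -0.677 → ψ = 0.624
Converged at ψ = 0.624.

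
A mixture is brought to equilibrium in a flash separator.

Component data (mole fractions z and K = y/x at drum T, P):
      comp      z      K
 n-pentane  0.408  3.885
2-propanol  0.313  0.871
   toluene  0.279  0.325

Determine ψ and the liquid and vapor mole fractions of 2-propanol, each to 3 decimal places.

Newton iteration, ψ⁰ = 0.5:
  ψ = 0.500: g = 0.1545, g' = -0.865 → ψ = 0.679
  ψ = 0.679: g = 0.0062, g' = -0.827 → ψ = 0.686
Converged at ψ = 0.686.
Compositions from xᵢ = zᵢ/(1+ψ(Kᵢ−1)), yᵢ = Kᵢxᵢ:
  n-pentane: x = 0.137, y = 0.532
  2-propanol: x = 0.343, y = 0.299
  toluene: x = 0.520, y = 0.169

ψ = 0.686, x_2-propanol = 0.343, y_2-propanol = 0.299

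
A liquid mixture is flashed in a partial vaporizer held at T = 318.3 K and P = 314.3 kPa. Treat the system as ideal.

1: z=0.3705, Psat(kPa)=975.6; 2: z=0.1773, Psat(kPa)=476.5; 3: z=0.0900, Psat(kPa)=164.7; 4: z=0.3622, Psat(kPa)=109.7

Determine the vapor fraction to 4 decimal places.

ψ = 0.5593

Raoult's law: Kᵢ = Pᵢˢᵃᵗ/P = Pᵢˢᵃᵗ/314.3.
  K_1 = 975.6/314.3 = 3.104041, K_2 = 476.5/314.3 = 1.516067, K_3 = 164.7/314.3 = 0.524022, K_4 = 109.7/314.3 = 0.349030
Iterate (Newton) starting at ψ = 0.5:
  ψ = 0.5000: g = 0.04685, g' = -0.7918 → ψ = 0.5592
  ψ = 0.5592: g = 0.00007, g' = -0.7920 → ψ = 0.5593
Converged at ψ = 0.5593.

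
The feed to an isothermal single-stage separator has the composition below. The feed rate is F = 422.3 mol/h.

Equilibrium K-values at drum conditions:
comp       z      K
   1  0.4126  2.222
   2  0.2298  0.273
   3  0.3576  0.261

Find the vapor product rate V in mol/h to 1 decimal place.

V = 34.3 mol/h

Let β = V/F and solve Σ zᵢ(Kᵢ−1)/(1+β(Kᵢ−1)) = 0.
g(0) = ΣzᵢKᵢ − 1 = 0.0729 and g(1) = 1 − Σzᵢ/Kᵢ = -1.3976, so a root lies in (0, 1).
Newton iteration, β⁰ = 0.58:
  β = 0.5800: g = -0.45631, g' = -1.1723 → β = 0.1908
  β = 0.1908: g = -0.09272, g' = -0.8336 → β = 0.0795
  β = 0.0795: g = 0.00145, g' = -0.8691 → β = 0.0812
Converged at β = 0.0812.
Then V = β·F = 0.0812·422.3 = 34.3 mol/h and L = F − V = 388.0 mol/h.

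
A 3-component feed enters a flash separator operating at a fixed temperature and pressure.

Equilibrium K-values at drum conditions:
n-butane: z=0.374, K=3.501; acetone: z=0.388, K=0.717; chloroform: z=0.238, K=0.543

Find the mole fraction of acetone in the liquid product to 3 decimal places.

x_acetone = 0.501

Iterate (Newton) starting at β = 0.5:
  β = 0.500: g = 0.1467, g' = -0.588 → β = 0.750
  β = 0.750: g = 0.0205, g' = -0.448 → β = 0.795
  β = 0.795: g = 0.0003, g' = -0.436 → β = 0.796
Converged at β = 0.796.
Compositions from xᵢ = zᵢ/(1+β(Kᵢ−1)), yᵢ = Kᵢxᵢ:
  n-butane: x = 0.125, y = 0.438
  acetone: x = 0.501, y = 0.359
  chloroform: x = 0.374, y = 0.203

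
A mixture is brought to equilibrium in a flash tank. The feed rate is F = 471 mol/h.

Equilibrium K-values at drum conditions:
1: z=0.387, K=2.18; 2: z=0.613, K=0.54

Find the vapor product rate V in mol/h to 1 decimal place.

Material balance + equilibrium reduce to Σ zᵢ(Kᵢ−1)/(1+V/F(Kᵢ−1)) = 0.
g(0) = ΣzᵢKᵢ − 1 = 0.175 and g(1) = 1 − Σzᵢ/Kᵢ = -0.313, so a root lies in (0, 1).
Iterate (Newton) starting at V/F = 0.5:
  V/F = 0.500: g = -0.0790, g' = -0.432 → V/F = 0.317
  V/F = 0.317: g = 0.0022, g' = -0.463 → V/F = 0.322
Converged at V/F = 0.322.
Then V = V/F·F = 0.3218·471 = 151.6 mol/h and L = F − V = 319.4 mol/h.

V = 151.6 mol/h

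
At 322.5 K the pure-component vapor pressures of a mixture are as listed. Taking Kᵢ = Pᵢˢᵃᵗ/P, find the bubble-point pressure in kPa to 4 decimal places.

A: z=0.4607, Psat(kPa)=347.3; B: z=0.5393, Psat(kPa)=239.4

At the bubble point ψ → 0, so ΣzᵢKᵢ = 1 with Kᵢ = Pᵢˢᵃᵗ/P ⇒ P = ΣzᵢPᵢˢᵃᵗ.
P = 0.4607·347.3 + 0.5393·239.4 = 289.1095 kPa

Pbub = 289.1095 kPa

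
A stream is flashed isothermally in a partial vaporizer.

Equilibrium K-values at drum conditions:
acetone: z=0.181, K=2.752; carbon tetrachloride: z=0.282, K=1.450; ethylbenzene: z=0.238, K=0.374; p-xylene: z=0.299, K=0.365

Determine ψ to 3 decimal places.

Let ψ = V/F and solve Σ zᵢ(Kᵢ−1)/(1+ψ(Kᵢ−1)) = 0.
Feasibility: ΣzᵢKᵢ = 1.105, Σzᵢ/Kᵢ = 1.716 — both > 1, two phases present.
Iterate (Newton) starting at ψ = 0.69:
  ψ = 0.690: g = -0.3598, g' = -0.818 → ψ = 0.250
  ψ = 0.250: g = -0.0678, g' = -0.616 → ψ = 0.140
  ψ = 0.140: g = 0.0023, g' = -0.666 → ψ = 0.144
Converged at ψ = 0.144.

ψ = 0.144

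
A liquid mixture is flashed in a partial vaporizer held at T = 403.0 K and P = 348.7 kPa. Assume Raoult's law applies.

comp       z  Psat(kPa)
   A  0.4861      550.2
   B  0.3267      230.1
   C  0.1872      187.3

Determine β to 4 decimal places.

β = 0.3689

Raoult's law: Kᵢ = Pᵢˢᵃᵗ/P = Pᵢˢᵃᵗ/348.7.
  K_A = 550.2/348.7 = 1.577861, K_B = 230.1/348.7 = 0.659880, K_C = 187.3/348.7 = 0.537138
Material balance + equilibrium reduce to Σ zᵢ(Kᵢ−1)/(1+β(Kᵢ−1)) = 0.
Check two-phase: ΣzᵢKᵢ = 1.0831 > 1 and Σzᵢ/Kᵢ = 1.1517 > 1, so g(0) = 0.0831 > 0 and g(1) = -0.1517 < 0.
Newton–Raphson from β = 0.38:
  β = 0.3800: g = -0.00243, g' = -0.2180 → β = 0.3689
Converged at β = 0.3689.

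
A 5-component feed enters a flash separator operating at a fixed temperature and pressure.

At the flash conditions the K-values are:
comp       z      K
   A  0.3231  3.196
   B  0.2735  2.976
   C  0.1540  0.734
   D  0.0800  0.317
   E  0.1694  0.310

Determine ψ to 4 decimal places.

ψ = 0.8338

Material balance + equilibrium reduce to Σ zᵢ(Kᵢ−1)/(1+ψ(Kᵢ−1)) = 0.
g(0) = ΣzᵢKᵢ − 1 = 1.0375 and g(1) = 1 − Σzᵢ/Kᵢ = -0.2016, so a root lies in (0, 1).
Newton iteration, ψ⁰ = 0.5:
  ψ = 0.5000: g = 0.30137, g' = -0.9127 → ψ = 0.8302
  ψ = 0.8302: g = 0.00362, g' = -1.0077 → ψ = 0.8338
Converged at ψ = 0.8338.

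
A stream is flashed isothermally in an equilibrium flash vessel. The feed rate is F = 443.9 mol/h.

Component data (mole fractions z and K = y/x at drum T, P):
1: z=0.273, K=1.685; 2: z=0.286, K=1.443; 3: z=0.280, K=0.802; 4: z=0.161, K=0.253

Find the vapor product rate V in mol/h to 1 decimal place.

Rachford–Rice: g(V/F) = Σ zᵢ(Kᵢ−1)/(1+V/F(Kᵢ−1)) = 0.
Feasibility: ΣzᵢKᵢ = 1.138, Σzᵢ/Kᵢ = 1.346 — both > 1, two phases present.
Iterate (Newton) starting at V/F = 0.5:
  V/F = 0.500: g = -0.0105, g' = -0.351 → V/F = 0.470
Converged at V/F = 0.470.
Then V = V/F·F = 0.4696·443.9 = 208.4 mol/h and L = F − V = 235.5 mol/h.

V = 208.4 mol/h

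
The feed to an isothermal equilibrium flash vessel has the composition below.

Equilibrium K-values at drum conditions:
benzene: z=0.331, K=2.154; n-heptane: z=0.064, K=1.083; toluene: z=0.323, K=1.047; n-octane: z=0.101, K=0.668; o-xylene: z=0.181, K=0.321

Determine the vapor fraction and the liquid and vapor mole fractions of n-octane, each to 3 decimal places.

Let ψ = V/F and solve Σ zᵢ(Kᵢ−1)/(1+ψ(Kᵢ−1)) = 0.
Check two-phase: ΣzᵢKᵢ = 1.246 > 1 and Σzᵢ/Kᵢ = 1.236 > 1, so g(0) = 0.246 > 0 and g(1) = -0.236 < 0.
Iterate (Newton) starting at ψ = 0.55:
  ψ = 0.550: g = 0.0164, g' = -0.395 → ψ = 0.591
Converged at ψ = 0.591.
Compositions from xᵢ = zᵢ/(1+ψ(Kᵢ−1)), yᵢ = Kᵢxᵢ:
  benzene: x = 0.197, y = 0.424
  n-heptane: x = 0.061, y = 0.066
  toluene: x = 0.314, y = 0.329
  n-octane: x = 0.126, y = 0.084
  o-xylene: x = 0.302, y = 0.097

ψ = 0.591, x_n-octane = 0.126, y_n-octane = 0.084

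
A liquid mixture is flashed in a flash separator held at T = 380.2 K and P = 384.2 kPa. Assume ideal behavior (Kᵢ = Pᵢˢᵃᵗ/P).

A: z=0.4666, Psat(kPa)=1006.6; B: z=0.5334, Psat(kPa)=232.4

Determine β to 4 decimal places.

Raoult's law: Kᵢ = Pᵢˢᵃᵗ/P = Pᵢˢᵃᵗ/384.2.
  K_A = 1006.6/384.2 = 2.619990, K_B = 232.4/384.2 = 0.604893
Let β = V/F and solve Σ zᵢ(Kᵢ−1)/(1+β(Kᵢ−1)) = 0.
Feasibility: ΣzᵢKᵢ = 1.5451, Σzᵢ/Kᵢ = 1.0599 — both > 1, two phases present.
Iterate (Newton) starting at β = 0.5:
  β = 0.5000: g = 0.15498, g' = -0.5031 → β = 0.8081
  β = 0.8081: g = 0.01776, g' = -0.4094 → β = 0.8515
  β = 0.8515: g = 0.00009, g' = -0.4054 → β = 0.8517
Converged at β = 0.8517.

β = 0.8517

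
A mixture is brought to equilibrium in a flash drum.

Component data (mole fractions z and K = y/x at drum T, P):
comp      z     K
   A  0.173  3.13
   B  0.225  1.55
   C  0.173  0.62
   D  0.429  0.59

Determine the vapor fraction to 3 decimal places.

Rachford–Rice: g(ψ) = Σ zᵢ(Kᵢ−1)/(1+ψ(Kᵢ−1)) = 0.
Feasibility: ΣzᵢKᵢ = 1.251, Σzᵢ/Kᵢ = 1.207 — both > 1, two phases present.
Newton–Raphson from ψ = 0.5:
  ψ = 0.500: g = -0.0269, g' = -0.378 → ψ = 0.429
  ψ = 0.429: g = 0.0008, g' = -0.401 → ψ = 0.431
Converged at ψ = 0.431.

ψ = 0.431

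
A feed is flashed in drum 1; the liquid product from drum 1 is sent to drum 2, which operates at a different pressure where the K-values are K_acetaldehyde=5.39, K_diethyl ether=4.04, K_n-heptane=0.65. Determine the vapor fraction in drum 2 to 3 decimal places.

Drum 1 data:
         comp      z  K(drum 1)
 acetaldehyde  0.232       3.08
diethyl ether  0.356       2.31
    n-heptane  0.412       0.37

V/F (drum 2) = 0.610

Drum 1:
Newton iteration, ψ₁⁰ = 0.5:
  ψ₁ = 0.500: g = 0.1394, g' = -0.813 → ψ₁ = 0.672
  ψ₁ = 0.672: g = -0.0005, g' = -0.839 → ψ₁ = 0.671
Converged at ψ₁ = 0.671.
Drum-1 compositions:
  acetaldehyde: x = 0.097, y = 0.298
  diethyl ether: x = 0.189, y = 0.438
  n-heptane: x = 0.714, y = 0.264
Drum-2 feed = drum-1 liquid: z₂ = (0.0968, 0.1895, 0.7137).
Drum 2:
Newton–Raphson from ψ₂ = 0.56:
  ψ₂ = 0.560: g = 0.0254, g' = -0.531 → ψ₂ = 0.608
  ψ₂ = 0.608: g = 0.0009, g' = -0.496 → ψ₂ = 0.610
Converged at ψ₂ = 0.610.
  acetaldehyde: x = 0.026, y = 0.142
  diethyl ether: x = 0.066, y = 0.268
  n-heptane: x = 0.907, y = 0.590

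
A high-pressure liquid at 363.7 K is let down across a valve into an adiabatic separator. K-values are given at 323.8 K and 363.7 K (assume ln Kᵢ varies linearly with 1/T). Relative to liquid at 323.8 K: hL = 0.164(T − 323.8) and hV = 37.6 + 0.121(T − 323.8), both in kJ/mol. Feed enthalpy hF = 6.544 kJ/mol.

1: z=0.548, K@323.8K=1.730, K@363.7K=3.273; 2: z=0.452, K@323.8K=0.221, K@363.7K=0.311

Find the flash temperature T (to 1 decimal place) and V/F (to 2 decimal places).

Adiabatic flash: solve Rachford–Rice at each trial T, then check hF = ψ·hV(T) + (1−ψ)·hL(T).
  T = 323.8 K: K = (1.730, 0.221), RR gives ψ = 0.084, H_out = 3.169 kJ/mol
  T = 363.7 K: K = (3.273, 0.311), RR gives ψ = 0.596, H_out = 27.949 kJ/mol
  T = 343.8 K: K = (2.426, 0.265), RR gives ψ = 0.428, H_out = 19.022 kJ/mol
  T = 333.8 K: K = (2.059, 0.243), RR gives ψ = 0.297, H_out = 12.669 kJ/mol
  T = 328.8 K: K = (1.890, 0.232), RR gives ψ = 0.205, H_out = 8.496 kJ/mol
  T = 326.3 K: K = (1.809, 0.226), RR gives ψ = 0.149, H_out = 6.013 kJ/mol
  T = 327.6 K: K = (1.851, 0.229), RR gives ψ = 0.180, H_out = 7.344 kJ/mol
Linear interpolation between T = 326.3 (H_out = 6.013) and T = 327.6 (H_out = 7.344) on hF = 6.544 gives T ≈ 326.8 K, at which ψ = 0.16.

T = 326.8 K, V/F = 0.16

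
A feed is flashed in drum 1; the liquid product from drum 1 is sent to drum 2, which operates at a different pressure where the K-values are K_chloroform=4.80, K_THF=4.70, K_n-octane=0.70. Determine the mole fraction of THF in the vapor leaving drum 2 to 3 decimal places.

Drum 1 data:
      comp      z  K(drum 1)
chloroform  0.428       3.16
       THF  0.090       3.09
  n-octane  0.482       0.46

Drum 1:
Let ψ₁ = V/F and solve Σ zᵢ(Kᵢ−1)/(1+ψ₁(Kᵢ−1)) = 0.
Feasibility: ΣzᵢKᵢ = 1.852, Σzᵢ/Kᵢ = 1.212 — both > 1, two phases present.
Newton–Raphson from ψ₁ = 0.39:
  ψ₁ = 0.390: g = 0.2757, g' = -0.933 → ψ₁ = 0.685
  ψ₁ = 0.685: g = 0.0368, g' = -0.745 → ψ₁ = 0.735
Converged at ψ₁ = 0.735.
Drum-1 compositions:
  chloroform: x = 0.165, y = 0.523
  THF: x = 0.035, y = 0.110
  n-octane: x = 0.799, y = 0.368
Drum-2 feed = drum-1 liquid: z₂ = (0.1654, 0.0355, 0.7991).
Drum 2:
Rachford–Rice: g(ψ₂) = Σ zᵢ(Kᵢ−1)/(1+ψ₂(Kᵢ−1)) = 0.
Feasibility: ΣzᵢKᵢ = 1.520, Σzᵢ/Kᵢ = 1.184 — both > 1, two phases present.
Iterate (Newton) starting at ψ₂ = 0.68:
  ψ₂ = 0.680: g = -0.0884, g' = -0.339 → ψ₂ = 0.419
  ψ₂ = 0.419: g = 0.0198, g' = -0.524 → ψ₂ = 0.457
  ψ₂ = 0.457: g = 0.0008, g' = -0.483 → ψ₂ = 0.458
Converged at ψ₂ = 0.458.
  chloroform: x = 0.060, y = 0.290
  THF: x = 0.013, y = 0.062
  n-octane: x = 0.927, y = 0.649

y_THF (drum 2) = 0.062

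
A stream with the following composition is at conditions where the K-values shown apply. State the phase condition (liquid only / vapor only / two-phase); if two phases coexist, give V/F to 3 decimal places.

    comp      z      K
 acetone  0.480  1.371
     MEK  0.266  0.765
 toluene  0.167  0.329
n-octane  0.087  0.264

liquid only

ΣzᵢKᵢ = 0.939; Σzᵢ/Kᵢ = 1.535.
Since ΣzᵢKᵢ < 1 the mixture is below its bubble point — single liquid phase.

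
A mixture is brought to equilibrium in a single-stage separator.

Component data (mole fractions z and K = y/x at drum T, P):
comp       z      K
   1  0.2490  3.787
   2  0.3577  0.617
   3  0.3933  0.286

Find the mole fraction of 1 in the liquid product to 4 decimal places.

x_1 = 0.1677

Material balance + equilibrium reduce to Σ zᵢ(Kᵢ−1)/(1+β(Kᵢ−1)) = 0.
Check two-phase: ΣzᵢKᵢ = 1.2761 > 1 and Σzᵢ/Kᵢ = 2.0207 > 1, so g(0) = 0.2761 > 0 and g(1) = -1.0207 < 0.
Newton–Raphson from β = 0.4:
  β = 0.4000: g = -0.22672, g' = -0.8985 → β = 0.1477
  β = 0.1477: g = 0.03251, g' = -1.2802 → β = 0.1731
  β = 0.1731: g = 0.00103, g' = -1.2014 → β = 0.1739
Converged at β = 0.1739.
Compositions from xᵢ = zᵢ/(1+β(Kᵢ−1)), yᵢ = Kᵢxᵢ:
  1: x = 0.1677, y = 0.6351
  2: x = 0.3832, y = 0.2365
  3: x = 0.4491, y = 0.1284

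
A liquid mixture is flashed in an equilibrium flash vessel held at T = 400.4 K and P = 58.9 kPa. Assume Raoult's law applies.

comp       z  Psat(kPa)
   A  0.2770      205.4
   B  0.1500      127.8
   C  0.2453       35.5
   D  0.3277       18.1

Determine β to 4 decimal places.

β = 0.4402

Raoult's law: Kᵢ = Pᵢˢᵃᵗ/P = Pᵢˢᵃᵗ/58.9.
  K_A = 205.4/58.9 = 3.487267, K_B = 127.8/58.9 = 2.169779, K_C = 35.5/58.9 = 0.602716, K_D = 18.1/58.9 = 0.307301
Rachford–Rice: g(β) = Σ zᵢ(Kᵢ−1)/(1+β(Kᵢ−1)) = 0.
Feasibility: ΣzᵢKᵢ = 1.5400, Σzᵢ/Kᵢ = 1.6219 — both > 1, two phases present.
Newton–Raphson from β = 0.5:
  β = 0.5000: g = -0.05110, g' = -0.8505 → β = 0.4399
  β = 0.4399: g = 0.00026, g' = -0.8624 → β = 0.4402
Converged at β = 0.4402.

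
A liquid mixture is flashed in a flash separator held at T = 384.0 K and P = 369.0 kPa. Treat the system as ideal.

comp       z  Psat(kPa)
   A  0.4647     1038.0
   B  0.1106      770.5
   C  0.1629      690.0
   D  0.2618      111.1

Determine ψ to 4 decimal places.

Raoult's law: Kᵢ = Pᵢˢᵃᵗ/P = Pᵢˢᵃᵗ/369.0.
  K_A = 1038.0/369.0 = 2.813008, K_B = 770.5/369.0 = 2.088076, K_C = 690.0/369.0 = 1.869919, K_D = 111.1/369.0 = 0.301084
Newton–Raphson from ψ = 0.34:
  ψ = 0.3400: g = 0.47841, g' = -0.9478 → ψ = 0.8447
  ψ = 0.8447: g = 0.03047, g' = -1.0771 → ψ = 0.8730
  ψ = 0.8730: g = -0.00093, g' = -1.1448 → ψ = 0.8722
Converged at ψ = 0.8722.

ψ = 0.8722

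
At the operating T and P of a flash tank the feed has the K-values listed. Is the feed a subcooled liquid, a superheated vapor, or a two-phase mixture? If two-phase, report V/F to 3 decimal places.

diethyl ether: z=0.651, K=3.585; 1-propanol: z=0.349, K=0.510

ΣzᵢKᵢ = 2.512; Σzᵢ/Kᵢ = 0.866.
Since Σzᵢ/Kᵢ < 1 the mixture is above its dew point — single vapor phase.

superheated vapor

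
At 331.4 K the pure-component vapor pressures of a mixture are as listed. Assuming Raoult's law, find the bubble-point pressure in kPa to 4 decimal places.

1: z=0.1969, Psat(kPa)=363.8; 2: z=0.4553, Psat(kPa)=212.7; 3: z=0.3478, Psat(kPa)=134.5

At the bubble point ψ → 0, so ΣzᵢKᵢ = 1 with Kᵢ = Pᵢˢᵃᵗ/P ⇒ P = ΣzᵢPᵢˢᵃᵗ.
P = 0.1969·363.8 + 0.4553·212.7 + 0.3478·134.5 = 215.2536 kPa

Pbub = 215.2536 kPa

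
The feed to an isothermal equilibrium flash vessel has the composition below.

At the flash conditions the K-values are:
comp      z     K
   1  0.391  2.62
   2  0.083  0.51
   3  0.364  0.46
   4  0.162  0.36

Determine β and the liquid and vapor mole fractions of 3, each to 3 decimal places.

Newton–Raphson from β = 0.5:
  β = 0.500: g = -0.1256, g' = -0.691 → β = 0.318
  β = 0.318: g = 0.0023, g' = -0.734 → β = 0.321
Converged at β = 0.321.
Compositions from xᵢ = zᵢ/(1+β(Kᵢ−1)), yᵢ = Kᵢxᵢ:
  1: x = 0.257, y = 0.674
  2: x = 0.099, y = 0.050
  3: x = 0.440, y = 0.203
  4: x = 0.204, y = 0.073

β = 0.321, x_3 = 0.440, y_3 = 0.203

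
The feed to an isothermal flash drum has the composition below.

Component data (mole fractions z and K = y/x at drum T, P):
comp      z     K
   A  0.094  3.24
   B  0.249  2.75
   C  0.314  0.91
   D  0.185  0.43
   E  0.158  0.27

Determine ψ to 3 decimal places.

Let ψ = V/F and solve Σ zᵢ(Kᵢ−1)/(1+ψ(Kᵢ−1)) = 0.
g(0) = ΣzᵢKᵢ − 1 = 0.397 and g(1) = 1 − Σzᵢ/Kᵢ = -0.480, so a root lies in (0, 1).
Iterate (Newton) starting at ψ = 0.5:
  ψ = 0.500: g = -0.0270, g' = -0.651 → ψ = 0.459
Converged at ψ = 0.459.

ψ = 0.459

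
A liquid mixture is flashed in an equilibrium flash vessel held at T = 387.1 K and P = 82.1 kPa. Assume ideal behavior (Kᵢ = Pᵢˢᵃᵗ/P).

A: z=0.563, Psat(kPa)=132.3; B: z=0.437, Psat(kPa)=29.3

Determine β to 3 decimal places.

β = 0.161

Raoult's law: Kᵢ = Pᵢˢᵃᵗ/P = Pᵢˢᵃᵗ/82.1.
  K_A = 132.3/82.1 = 1.61145, K_B = 29.3/82.1 = 0.35688
Material balance + equilibrium reduce to Σ zᵢ(Kᵢ−1)/(1+β(Kᵢ−1)) = 0.
Feasibility: ΣzᵢKᵢ = 1.063, Σzᵢ/Kᵢ = 1.574 — both > 1, two phases present.
Binary case is linear: z₁(K₁−1)(1+β(K₂−1)) + z₂(K₂−1)(1+β(K₁−1)) = 0
⇒ β = [z₁(K₁−1)+z₂(K₂−1)] / [−(K₁−1)(K₂−1)] = 0.0632/0.3932 = 0.161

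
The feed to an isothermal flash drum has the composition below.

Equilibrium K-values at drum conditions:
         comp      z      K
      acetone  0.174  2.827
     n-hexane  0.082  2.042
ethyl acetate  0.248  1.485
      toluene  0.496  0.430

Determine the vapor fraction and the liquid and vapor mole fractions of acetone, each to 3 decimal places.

ψ = 0.361, x_acetone = 0.105, y_acetone = 0.296

Material balance + equilibrium reduce to Σ zᵢ(Kᵢ−1)/(1+ψ(Kᵢ−1)) = 0.
g(0) = ΣzᵢKᵢ − 1 = 0.241 and g(1) = 1 − Σzᵢ/Kᵢ = -0.422, so a root lies in (0, 1).
Newton iteration, ψ⁰ = 0.5:
  ψ = 0.500: g = -0.0763, g' = -0.550 → ψ = 0.361
Converged at ψ = 0.361.
Compositions from xᵢ = zᵢ/(1+ψ(Kᵢ−1)), yᵢ = Kᵢxᵢ:
  acetone: x = 0.105, y = 0.296
  n-hexane: x = 0.060, y = 0.122
  ethyl acetate: x = 0.211, y = 0.313
  toluene: x = 0.625, y = 0.269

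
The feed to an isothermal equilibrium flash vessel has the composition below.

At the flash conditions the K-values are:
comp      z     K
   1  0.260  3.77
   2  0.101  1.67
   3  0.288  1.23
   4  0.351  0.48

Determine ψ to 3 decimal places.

ψ = 0.823

Rachford–Rice: g(ψ) = Σ zᵢ(Kᵢ−1)/(1+ψ(Kᵢ−1)) = 0.
g(0) = ΣzᵢKᵢ − 1 = 0.672 and g(1) = 1 − Σzᵢ/Kᵢ = -0.095, so a root lies in (0, 1).
Iterate (Newton) starting at ψ = 0.5:
  ψ = 0.500: g = 0.1654, g' = -0.562 → ψ = 0.794
  ψ = 0.794: g = 0.0142, g' = -0.501 → ψ = 0.823
Converged at ψ = 0.823.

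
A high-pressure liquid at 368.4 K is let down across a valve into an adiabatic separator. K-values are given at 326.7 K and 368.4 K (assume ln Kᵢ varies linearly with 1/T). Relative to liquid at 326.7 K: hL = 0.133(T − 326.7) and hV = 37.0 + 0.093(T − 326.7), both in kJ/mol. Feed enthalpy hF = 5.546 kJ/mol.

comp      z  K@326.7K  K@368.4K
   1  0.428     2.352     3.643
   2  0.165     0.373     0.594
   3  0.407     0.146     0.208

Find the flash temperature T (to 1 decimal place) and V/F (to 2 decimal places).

T = 329.0 K, V/F = 0.14

Adiabatic flash: solve Rachford–Rice at each trial T, then check hF = ψ·hV(T) + (1−ψ)·hL(T).
  T = 326.7 K: K = (2.352, 0.373, 0.146), RR gives ψ = 0.119, H_out = 4.395 kJ/mol
  T = 368.4 K: K = (3.643, 0.594, 0.208), RR gives ψ = 0.399, H_out = 19.626 kJ/mol
  T = 347.5 K: K = (2.964, 0.477, 0.176), RR gives ψ = 0.284, H_out = 13.054 kJ/mol
  T = 337.1 K: K = (2.650, 0.423, 0.161), RR gives ψ = 0.211, H_out = 9.117 kJ/mol
  T = 331.9 K: K = (2.499, 0.398, 0.153), RR gives ψ = 0.168, H_out = 6.879 kJ/mol
  T = 329.3 K: K = (2.425, 0.385, 0.150), RR gives ψ = 0.144, H_out = 5.672 kJ/mol
  T = 328.0 K: K = (2.388, 0.379, 0.148), RR gives ψ = 0.132, H_out = 5.042 kJ/mol
Linear interpolation between T = 328.0 (H_out = 5.042) and T = 329.3 (H_out = 5.672) on hF = 5.546 gives T ≈ 329.0 K, at which ψ = 0.14.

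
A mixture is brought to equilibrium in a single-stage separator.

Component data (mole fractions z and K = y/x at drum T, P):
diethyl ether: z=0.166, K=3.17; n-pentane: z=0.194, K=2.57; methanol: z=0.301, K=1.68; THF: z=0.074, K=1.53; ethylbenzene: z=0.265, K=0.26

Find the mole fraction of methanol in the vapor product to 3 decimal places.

y_methanol = 0.335

Material balance + equilibrium reduce to Σ zᵢ(Kᵢ−1)/(1+ψ(Kᵢ−1)) = 0.
g(0) = ΣzᵢKᵢ − 1 = 0.713 and g(1) = 1 − Σzᵢ/Kᵢ = -0.375, so a root lies in (0, 1).
Newton iteration, ψ⁰ = 0.34:
  ψ = 0.340: g = 0.3433, g' = -0.828 → ψ = 0.755
  ψ = 0.755: g = -0.0049, g' = -1.028 → ψ = 0.750
Converged at ψ = 0.750.
Compositions from xᵢ = zᵢ/(1+ψ(Kᵢ−1)), yᵢ = Kᵢxᵢ:
  diethyl ether: x = 0.063, y = 0.200
  n-pentane: x = 0.089, y = 0.229
  methanol: x = 0.199, y = 0.335
  THF: x = 0.053, y = 0.081
  ethylbenzene: x = 0.595, y = 0.155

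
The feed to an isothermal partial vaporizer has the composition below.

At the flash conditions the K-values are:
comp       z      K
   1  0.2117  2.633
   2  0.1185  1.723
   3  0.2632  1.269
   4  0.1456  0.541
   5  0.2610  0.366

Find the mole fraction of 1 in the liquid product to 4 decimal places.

x_1 = 0.1194

Rachford–Rice: g(β) = Σ zᵢ(Kᵢ−1)/(1+β(Kᵢ−1)) = 0.
Check two-phase: ΣzᵢKᵢ = 1.2699 > 1 and Σzᵢ/Kᵢ = 1.3388 > 1, so g(0) = 0.2699 > 0 and g(1) = -0.3388 < 0.
Newton iteration, β⁰ = 0.5:
  β = 0.5000: g = -0.01336, g' = -0.4959 → β = 0.4731
  β = 0.4731: g = -0.00004, g' = -0.4932 → β = 0.4730
Converged at β = 0.4730.
Compositions from xᵢ = zᵢ/(1+β(Kᵢ−1)), yᵢ = Kᵢxᵢ:
  1: x = 0.1194, y = 0.3145
  2: x = 0.0883, y = 0.1521
  3: x = 0.2335, y = 0.2963
  4: x = 0.1860, y = 0.1006
  5: x = 0.3728, y = 0.1364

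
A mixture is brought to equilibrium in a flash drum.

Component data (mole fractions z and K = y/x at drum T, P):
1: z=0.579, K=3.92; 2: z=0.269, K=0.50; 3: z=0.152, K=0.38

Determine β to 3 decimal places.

β = 0.909

Rachford–Rice: g(β) = Σ zᵢ(Kᵢ−1)/(1+β(Kᵢ−1)) = 0.
g(0) = ΣzᵢKᵢ − 1 = 1.462 and g(1) = 1 − Σzᵢ/Kᵢ = -0.086, so a root lies in (0, 1).
Newton–Raphson from β = 0.6:
  β = 0.600: g = 0.2721, g' = -0.937 → β = 0.890
  β = 0.890: g = 0.0169, g' = -0.891 → β = 0.909
Converged at β = 0.909.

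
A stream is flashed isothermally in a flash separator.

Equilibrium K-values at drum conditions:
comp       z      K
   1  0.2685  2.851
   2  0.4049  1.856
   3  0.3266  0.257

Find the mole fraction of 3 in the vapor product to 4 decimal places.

Let ψ = V/F and solve Σ zᵢ(Kᵢ−1)/(1+ψ(Kᵢ−1)) = 0.
Feasibility: ΣzᵢKᵢ = 1.6009, Σzᵢ/Kᵢ = 1.5832 — both > 1, two phases present.
Newton–Raphson from ψ = 0.5:
  ψ = 0.5000: g = 0.11472, g' = -0.8501 → ψ = 0.6350
  ψ = 0.6350: g = -0.00638, g' = -0.9651 → ψ = 0.6284
  ψ = 0.6284: g = -0.00003, g' = -0.9564 → ψ = 0.6283
Converged at ψ = 0.6283.
Compositions from xᵢ = zᵢ/(1+ψ(Kᵢ−1)), yᵢ = Kᵢxᵢ:
  1: x = 0.1241, y = 0.3539
  2: x = 0.2633, y = 0.4887
  3: x = 0.6126, y = 0.1574

y_3 = 0.1574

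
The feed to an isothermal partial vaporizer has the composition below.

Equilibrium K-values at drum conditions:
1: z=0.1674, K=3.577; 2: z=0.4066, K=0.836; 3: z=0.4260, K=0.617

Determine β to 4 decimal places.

Material balance + equilibrium reduce to Σ zᵢ(Kᵢ−1)/(1+β(Kᵢ−1)) = 0.
g(0) = ΣzᵢKᵢ − 1 = 0.2015 and g(1) = 1 − Σzᵢ/Kᵢ = -0.2236, so a root lies in (0, 1).
Newton iteration, β⁰ = 0.43:
  β = 0.4300: g = -0.06243, g' = -0.3524 → β = 0.2528
  β = 0.2528: g = 0.01099, g' = -0.4961 → β = 0.2750
  β = 0.2750: g = 0.00028, g' = -0.4709 → β = 0.2756
Converged at β = 0.2756.

β = 0.2756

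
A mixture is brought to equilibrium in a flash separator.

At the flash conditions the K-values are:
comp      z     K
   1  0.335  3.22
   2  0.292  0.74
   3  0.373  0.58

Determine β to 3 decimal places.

β = 0.644

Let β = V/F and solve Σ zᵢ(Kᵢ−1)/(1+β(Kᵢ−1)) = 0.
Feasibility: ΣzᵢKᵢ = 1.511, Σzᵢ/Kᵢ = 1.142 — both > 1, two phases present.
Newton–Raphson from β = 0.55:
  β = 0.550: g = 0.0425, g' = -0.473 → β = 0.640
  β = 0.640: g = 0.0019, g' = -0.433 → β = 0.644
Converged at β = 0.644.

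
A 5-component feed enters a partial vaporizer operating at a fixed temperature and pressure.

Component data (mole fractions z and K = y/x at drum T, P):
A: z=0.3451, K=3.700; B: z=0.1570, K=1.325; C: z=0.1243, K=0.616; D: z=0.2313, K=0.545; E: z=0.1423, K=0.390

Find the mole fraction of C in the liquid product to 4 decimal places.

x_C = 0.1689

Iterate (Newton) starting at ψ = 0.63:
  ψ = 0.6300: g = 0.03585, g' = -0.6219 → ψ = 0.6876
  ψ = 0.6876: g = 0.00034, g' = -0.6117 → ψ = 0.6882
Converged at ψ = 0.6882.
Compositions from xᵢ = zᵢ/(1+ψ(Kᵢ−1)), yᵢ = Kᵢxᵢ:
  A: x = 0.1207, y = 0.4467
  B: x = 0.1283, y = 0.1700
  C: x = 0.1689, y = 0.1041
  D: x = 0.3367, y = 0.1835
  E: x = 0.2453, y = 0.0957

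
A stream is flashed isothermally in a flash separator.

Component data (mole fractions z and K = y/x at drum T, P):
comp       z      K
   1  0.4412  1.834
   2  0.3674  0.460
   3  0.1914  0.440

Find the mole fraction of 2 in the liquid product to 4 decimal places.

Let ψ = V/F and solve Σ zᵢ(Kᵢ−1)/(1+ψ(Kᵢ−1)) = 0.
Check two-phase: ΣzᵢKᵢ = 1.0624 > 1 and Σzᵢ/Kᵢ = 1.4743 > 1, so g(0) = 0.0624 > 0 and g(1) = -0.4743 < 0.
Newton iteration, ψ⁰ = 0.44:
  ψ = 0.4400: g = -0.13327, g' = -0.4542 → ψ = 0.1466
  ψ = 0.1466: g = -0.00435, g' = -0.4412 → ψ = 0.1367
  ψ = 0.1367: g = 0.00001, g' = -0.4426 → ψ = 0.1368
Converged at ψ = 0.1368.
Compositions from xᵢ = zᵢ/(1+ψ(Kᵢ−1)), yᵢ = Kᵢxᵢ:
  1: x = 0.3960, y = 0.7263
  2: x = 0.3967, y = 0.1825
  3: x = 0.2073, y = 0.0912

x_2 = 0.3967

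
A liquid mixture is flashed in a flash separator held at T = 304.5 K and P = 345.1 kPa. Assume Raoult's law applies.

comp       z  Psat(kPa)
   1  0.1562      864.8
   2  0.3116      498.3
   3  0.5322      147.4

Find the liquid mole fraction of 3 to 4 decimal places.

x_3 = 0.5737

Raoult's law: Kᵢ = Pᵢˢᵃᵗ/P = Pᵢˢᵃᵗ/345.1.
  K_1 = 864.8/345.1 = 2.505940, K_2 = 498.3/345.1 = 1.443929, K_3 = 147.4/345.1 = 0.427123
Material balance + equilibrium reduce to Σ zᵢ(Kᵢ−1)/(1+V/F(Kᵢ−1)) = 0.
Feasibility: ΣzᵢKᵢ = 1.0687, Σzᵢ/Kᵢ = 1.5241 — both > 1, two phases present.
Newton iteration, V/F⁰ = 0.5:
  V/F = 0.5000: g = -0.17988, g' = -0.4994 → V/F = 0.1398
  V/F = 0.1398: g = -0.00688, g' = -0.5026 → V/F = 0.1261
  V/F = 0.1261: g = 0.00004, g' = -0.5082 → V/F = 0.1262
Converged at V/F = 0.1262.
Compositions from xᵢ = zᵢ/(1+V/F(Kᵢ−1)), yᵢ = Kᵢxᵢ:
  1: x = 0.1313, y = 0.3289
  2: x = 0.2951, y = 0.4261
  3: x = 0.5737, y = 0.2450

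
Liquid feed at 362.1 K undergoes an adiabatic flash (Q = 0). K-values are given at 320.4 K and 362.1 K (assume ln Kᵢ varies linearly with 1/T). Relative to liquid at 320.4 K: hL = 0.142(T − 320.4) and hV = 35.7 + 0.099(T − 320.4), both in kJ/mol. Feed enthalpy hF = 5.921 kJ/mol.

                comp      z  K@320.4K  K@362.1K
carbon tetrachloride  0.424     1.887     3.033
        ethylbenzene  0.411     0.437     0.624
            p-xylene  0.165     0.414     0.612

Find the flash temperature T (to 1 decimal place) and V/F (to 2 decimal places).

Adiabatic flash: solve Rachford–Rice at each trial T, then check hF = ψ·hV(T) + (1−ψ)·hL(T).
  T = 320.4 K: K = (1.887, 0.437, 0.414), RR gives ψ = 0.095, H_out = 3.392 kJ/mol
  T = 362.1 K: K = (3.033, 0.624, 0.612), RR gives ψ = 0.834, H_out = 34.200 kJ/mol
  T = 341.2 K: K = (2.426, 0.528, 0.509), RR gives ψ = 0.484, H_out = 19.789 kJ/mol
  T = 330.8 K: K = (2.148, 0.482, 0.461), RR gives ψ = 0.307, H_out = 12.291 kJ/mol
  T = 325.6 K: K = (2.015, 0.459, 0.437), RR gives ψ = 0.208, H_out = 8.101 kJ/mol
  T = 323.0 K: K = (1.951, 0.448, 0.425), RR gives ψ = 0.153, H_out = 5.826 kJ/mol
  T = 324.3 K: K = (1.983, 0.454, 0.431), RR gives ψ = 0.181, H_out = 6.981 kJ/mol
Linear interpolation between T = 323.0 (H_out = 5.826) and T = 324.3 (H_out = 6.981) on hF = 5.921 gives T ≈ 323.1 K, at which ψ = 0.16.

T = 323.1 K, V/F = 0.16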